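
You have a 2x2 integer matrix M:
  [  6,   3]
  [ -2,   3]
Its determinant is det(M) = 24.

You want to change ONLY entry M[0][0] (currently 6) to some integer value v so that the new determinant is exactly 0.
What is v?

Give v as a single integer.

det is linear in entry M[0][0]: det = old_det + (v - 6) * C_00
Cofactor C_00 = 3
Want det = 0: 24 + (v - 6) * 3 = 0
  (v - 6) = -24 / 3 = -8
  v = 6 + (-8) = -2

Answer: -2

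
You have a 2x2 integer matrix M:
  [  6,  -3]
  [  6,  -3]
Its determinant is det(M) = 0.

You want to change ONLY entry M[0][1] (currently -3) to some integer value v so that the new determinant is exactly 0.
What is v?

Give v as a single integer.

Answer: -3

Derivation:
det is linear in entry M[0][1]: det = old_det + (v - -3) * C_01
Cofactor C_01 = -6
Want det = 0: 0 + (v - -3) * -6 = 0
  (v - -3) = 0 / -6 = 0
  v = -3 + (0) = -3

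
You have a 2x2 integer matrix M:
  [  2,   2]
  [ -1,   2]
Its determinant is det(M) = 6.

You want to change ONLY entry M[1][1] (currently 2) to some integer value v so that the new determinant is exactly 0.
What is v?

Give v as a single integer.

Answer: -1

Derivation:
det is linear in entry M[1][1]: det = old_det + (v - 2) * C_11
Cofactor C_11 = 2
Want det = 0: 6 + (v - 2) * 2 = 0
  (v - 2) = -6 / 2 = -3
  v = 2 + (-3) = -1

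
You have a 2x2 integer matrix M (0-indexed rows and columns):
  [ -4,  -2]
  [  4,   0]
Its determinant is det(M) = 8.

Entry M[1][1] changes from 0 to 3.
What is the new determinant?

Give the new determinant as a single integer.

det is linear in row 1: changing M[1][1] by delta changes det by delta * cofactor(1,1).
Cofactor C_11 = (-1)^(1+1) * minor(1,1) = -4
Entry delta = 3 - 0 = 3
Det delta = 3 * -4 = -12
New det = 8 + -12 = -4

Answer: -4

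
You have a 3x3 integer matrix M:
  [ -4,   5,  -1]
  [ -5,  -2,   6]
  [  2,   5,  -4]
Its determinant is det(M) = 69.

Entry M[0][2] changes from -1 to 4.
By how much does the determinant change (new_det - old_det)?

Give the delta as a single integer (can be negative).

Cofactor C_02 = -21
Entry delta = 4 - -1 = 5
Det delta = entry_delta * cofactor = 5 * -21 = -105

Answer: -105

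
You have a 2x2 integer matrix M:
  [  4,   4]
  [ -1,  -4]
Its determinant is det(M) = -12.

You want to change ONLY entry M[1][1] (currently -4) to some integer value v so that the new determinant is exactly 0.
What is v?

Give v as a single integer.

Answer: -1

Derivation:
det is linear in entry M[1][1]: det = old_det + (v - -4) * C_11
Cofactor C_11 = 4
Want det = 0: -12 + (v - -4) * 4 = 0
  (v - -4) = 12 / 4 = 3
  v = -4 + (3) = -1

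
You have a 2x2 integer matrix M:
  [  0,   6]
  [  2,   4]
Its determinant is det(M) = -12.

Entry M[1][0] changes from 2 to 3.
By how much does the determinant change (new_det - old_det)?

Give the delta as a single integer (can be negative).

Cofactor C_10 = -6
Entry delta = 3 - 2 = 1
Det delta = entry_delta * cofactor = 1 * -6 = -6

Answer: -6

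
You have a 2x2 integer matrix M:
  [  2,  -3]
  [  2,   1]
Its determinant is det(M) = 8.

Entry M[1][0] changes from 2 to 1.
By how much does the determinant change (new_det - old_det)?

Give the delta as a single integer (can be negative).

Cofactor C_10 = 3
Entry delta = 1 - 2 = -1
Det delta = entry_delta * cofactor = -1 * 3 = -3

Answer: -3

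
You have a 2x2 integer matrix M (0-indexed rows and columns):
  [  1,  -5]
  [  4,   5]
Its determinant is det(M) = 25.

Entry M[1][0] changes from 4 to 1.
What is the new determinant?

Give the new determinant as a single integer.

Answer: 10

Derivation:
det is linear in row 1: changing M[1][0] by delta changes det by delta * cofactor(1,0).
Cofactor C_10 = (-1)^(1+0) * minor(1,0) = 5
Entry delta = 1 - 4 = -3
Det delta = -3 * 5 = -15
New det = 25 + -15 = 10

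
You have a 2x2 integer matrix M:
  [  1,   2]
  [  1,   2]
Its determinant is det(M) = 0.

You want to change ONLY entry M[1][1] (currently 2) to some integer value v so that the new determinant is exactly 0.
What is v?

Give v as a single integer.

Answer: 2

Derivation:
det is linear in entry M[1][1]: det = old_det + (v - 2) * C_11
Cofactor C_11 = 1
Want det = 0: 0 + (v - 2) * 1 = 0
  (v - 2) = 0 / 1 = 0
  v = 2 + (0) = 2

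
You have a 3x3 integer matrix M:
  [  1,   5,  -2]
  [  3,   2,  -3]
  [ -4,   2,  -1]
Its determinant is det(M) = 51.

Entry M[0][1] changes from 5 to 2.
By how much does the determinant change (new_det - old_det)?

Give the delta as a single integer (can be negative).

Answer: -45

Derivation:
Cofactor C_01 = 15
Entry delta = 2 - 5 = -3
Det delta = entry_delta * cofactor = -3 * 15 = -45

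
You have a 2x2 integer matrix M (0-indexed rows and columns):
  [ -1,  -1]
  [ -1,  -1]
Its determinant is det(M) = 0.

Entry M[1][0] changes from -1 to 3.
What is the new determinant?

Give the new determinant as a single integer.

Answer: 4

Derivation:
det is linear in row 1: changing M[1][0] by delta changes det by delta * cofactor(1,0).
Cofactor C_10 = (-1)^(1+0) * minor(1,0) = 1
Entry delta = 3 - -1 = 4
Det delta = 4 * 1 = 4
New det = 0 + 4 = 4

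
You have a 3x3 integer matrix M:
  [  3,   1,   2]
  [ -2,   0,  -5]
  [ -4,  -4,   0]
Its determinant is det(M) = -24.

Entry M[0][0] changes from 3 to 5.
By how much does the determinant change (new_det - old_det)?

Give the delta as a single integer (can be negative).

Cofactor C_00 = -20
Entry delta = 5 - 3 = 2
Det delta = entry_delta * cofactor = 2 * -20 = -40

Answer: -40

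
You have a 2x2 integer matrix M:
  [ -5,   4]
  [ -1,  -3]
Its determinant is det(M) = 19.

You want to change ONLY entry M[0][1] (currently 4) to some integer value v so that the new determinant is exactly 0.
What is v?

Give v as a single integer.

Answer: -15

Derivation:
det is linear in entry M[0][1]: det = old_det + (v - 4) * C_01
Cofactor C_01 = 1
Want det = 0: 19 + (v - 4) * 1 = 0
  (v - 4) = -19 / 1 = -19
  v = 4 + (-19) = -15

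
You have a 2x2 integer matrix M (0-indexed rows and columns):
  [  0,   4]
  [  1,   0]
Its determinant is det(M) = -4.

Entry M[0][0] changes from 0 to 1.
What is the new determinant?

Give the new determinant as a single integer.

Answer: -4

Derivation:
det is linear in row 0: changing M[0][0] by delta changes det by delta * cofactor(0,0).
Cofactor C_00 = (-1)^(0+0) * minor(0,0) = 0
Entry delta = 1 - 0 = 1
Det delta = 1 * 0 = 0
New det = -4 + 0 = -4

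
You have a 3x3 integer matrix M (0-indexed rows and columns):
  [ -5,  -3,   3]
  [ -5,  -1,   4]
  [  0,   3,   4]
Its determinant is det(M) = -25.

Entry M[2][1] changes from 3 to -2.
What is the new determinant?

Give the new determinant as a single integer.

det is linear in row 2: changing M[2][1] by delta changes det by delta * cofactor(2,1).
Cofactor C_21 = (-1)^(2+1) * minor(2,1) = 5
Entry delta = -2 - 3 = -5
Det delta = -5 * 5 = -25
New det = -25 + -25 = -50

Answer: -50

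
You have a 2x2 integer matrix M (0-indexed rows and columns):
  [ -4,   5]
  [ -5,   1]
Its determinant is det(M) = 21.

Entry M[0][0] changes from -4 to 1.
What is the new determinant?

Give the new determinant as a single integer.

det is linear in row 0: changing M[0][0] by delta changes det by delta * cofactor(0,0).
Cofactor C_00 = (-1)^(0+0) * minor(0,0) = 1
Entry delta = 1 - -4 = 5
Det delta = 5 * 1 = 5
New det = 21 + 5 = 26

Answer: 26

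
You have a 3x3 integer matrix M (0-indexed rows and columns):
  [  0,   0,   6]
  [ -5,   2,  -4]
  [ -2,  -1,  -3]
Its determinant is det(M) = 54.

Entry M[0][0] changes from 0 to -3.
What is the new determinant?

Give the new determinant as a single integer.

det is linear in row 0: changing M[0][0] by delta changes det by delta * cofactor(0,0).
Cofactor C_00 = (-1)^(0+0) * minor(0,0) = -10
Entry delta = -3 - 0 = -3
Det delta = -3 * -10 = 30
New det = 54 + 30 = 84

Answer: 84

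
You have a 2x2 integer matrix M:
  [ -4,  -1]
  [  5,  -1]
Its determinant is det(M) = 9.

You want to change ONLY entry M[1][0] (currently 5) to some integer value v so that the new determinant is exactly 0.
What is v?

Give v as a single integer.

Answer: -4

Derivation:
det is linear in entry M[1][0]: det = old_det + (v - 5) * C_10
Cofactor C_10 = 1
Want det = 0: 9 + (v - 5) * 1 = 0
  (v - 5) = -9 / 1 = -9
  v = 5 + (-9) = -4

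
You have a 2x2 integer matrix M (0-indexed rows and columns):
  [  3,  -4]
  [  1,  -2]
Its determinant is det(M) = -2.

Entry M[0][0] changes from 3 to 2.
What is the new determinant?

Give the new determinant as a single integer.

Answer: 0

Derivation:
det is linear in row 0: changing M[0][0] by delta changes det by delta * cofactor(0,0).
Cofactor C_00 = (-1)^(0+0) * minor(0,0) = -2
Entry delta = 2 - 3 = -1
Det delta = -1 * -2 = 2
New det = -2 + 2 = 0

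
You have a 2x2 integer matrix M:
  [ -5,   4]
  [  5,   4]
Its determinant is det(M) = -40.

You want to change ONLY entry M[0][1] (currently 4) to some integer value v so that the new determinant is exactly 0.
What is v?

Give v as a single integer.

Answer: -4

Derivation:
det is linear in entry M[0][1]: det = old_det + (v - 4) * C_01
Cofactor C_01 = -5
Want det = 0: -40 + (v - 4) * -5 = 0
  (v - 4) = 40 / -5 = -8
  v = 4 + (-8) = -4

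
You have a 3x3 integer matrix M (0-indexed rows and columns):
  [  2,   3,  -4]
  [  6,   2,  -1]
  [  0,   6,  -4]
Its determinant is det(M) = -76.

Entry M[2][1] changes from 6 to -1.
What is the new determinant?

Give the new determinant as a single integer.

Answer: 78

Derivation:
det is linear in row 2: changing M[2][1] by delta changes det by delta * cofactor(2,1).
Cofactor C_21 = (-1)^(2+1) * minor(2,1) = -22
Entry delta = -1 - 6 = -7
Det delta = -7 * -22 = 154
New det = -76 + 154 = 78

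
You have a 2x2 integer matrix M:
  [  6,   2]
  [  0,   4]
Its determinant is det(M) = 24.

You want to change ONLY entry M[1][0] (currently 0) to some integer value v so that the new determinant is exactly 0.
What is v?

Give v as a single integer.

det is linear in entry M[1][0]: det = old_det + (v - 0) * C_10
Cofactor C_10 = -2
Want det = 0: 24 + (v - 0) * -2 = 0
  (v - 0) = -24 / -2 = 12
  v = 0 + (12) = 12

Answer: 12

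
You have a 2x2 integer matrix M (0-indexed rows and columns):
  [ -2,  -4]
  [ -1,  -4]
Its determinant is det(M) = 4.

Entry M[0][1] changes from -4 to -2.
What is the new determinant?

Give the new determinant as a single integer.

det is linear in row 0: changing M[0][1] by delta changes det by delta * cofactor(0,1).
Cofactor C_01 = (-1)^(0+1) * minor(0,1) = 1
Entry delta = -2 - -4 = 2
Det delta = 2 * 1 = 2
New det = 4 + 2 = 6

Answer: 6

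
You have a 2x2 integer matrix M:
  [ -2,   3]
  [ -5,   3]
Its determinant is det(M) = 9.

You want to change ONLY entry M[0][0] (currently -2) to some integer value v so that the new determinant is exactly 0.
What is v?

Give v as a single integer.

det is linear in entry M[0][0]: det = old_det + (v - -2) * C_00
Cofactor C_00 = 3
Want det = 0: 9 + (v - -2) * 3 = 0
  (v - -2) = -9 / 3 = -3
  v = -2 + (-3) = -5

Answer: -5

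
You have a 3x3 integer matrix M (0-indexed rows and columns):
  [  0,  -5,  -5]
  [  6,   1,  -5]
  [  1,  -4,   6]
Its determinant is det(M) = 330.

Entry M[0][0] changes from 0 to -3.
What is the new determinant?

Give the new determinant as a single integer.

det is linear in row 0: changing M[0][0] by delta changes det by delta * cofactor(0,0).
Cofactor C_00 = (-1)^(0+0) * minor(0,0) = -14
Entry delta = -3 - 0 = -3
Det delta = -3 * -14 = 42
New det = 330 + 42 = 372

Answer: 372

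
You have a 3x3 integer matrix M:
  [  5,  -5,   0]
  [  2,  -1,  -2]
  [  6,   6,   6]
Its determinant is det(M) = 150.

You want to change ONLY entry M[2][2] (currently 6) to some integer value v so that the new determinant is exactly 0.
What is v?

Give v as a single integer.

Answer: -24

Derivation:
det is linear in entry M[2][2]: det = old_det + (v - 6) * C_22
Cofactor C_22 = 5
Want det = 0: 150 + (v - 6) * 5 = 0
  (v - 6) = -150 / 5 = -30
  v = 6 + (-30) = -24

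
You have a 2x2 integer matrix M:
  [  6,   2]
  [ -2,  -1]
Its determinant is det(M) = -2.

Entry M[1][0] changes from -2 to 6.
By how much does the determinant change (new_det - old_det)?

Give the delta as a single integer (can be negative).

Answer: -16

Derivation:
Cofactor C_10 = -2
Entry delta = 6 - -2 = 8
Det delta = entry_delta * cofactor = 8 * -2 = -16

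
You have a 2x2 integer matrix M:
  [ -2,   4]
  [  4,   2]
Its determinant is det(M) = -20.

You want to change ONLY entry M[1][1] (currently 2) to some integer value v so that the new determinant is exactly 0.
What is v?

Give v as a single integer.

Answer: -8

Derivation:
det is linear in entry M[1][1]: det = old_det + (v - 2) * C_11
Cofactor C_11 = -2
Want det = 0: -20 + (v - 2) * -2 = 0
  (v - 2) = 20 / -2 = -10
  v = 2 + (-10) = -8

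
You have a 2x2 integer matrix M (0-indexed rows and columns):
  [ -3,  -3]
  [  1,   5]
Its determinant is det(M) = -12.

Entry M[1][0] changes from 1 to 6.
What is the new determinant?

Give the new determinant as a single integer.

Answer: 3

Derivation:
det is linear in row 1: changing M[1][0] by delta changes det by delta * cofactor(1,0).
Cofactor C_10 = (-1)^(1+0) * minor(1,0) = 3
Entry delta = 6 - 1 = 5
Det delta = 5 * 3 = 15
New det = -12 + 15 = 3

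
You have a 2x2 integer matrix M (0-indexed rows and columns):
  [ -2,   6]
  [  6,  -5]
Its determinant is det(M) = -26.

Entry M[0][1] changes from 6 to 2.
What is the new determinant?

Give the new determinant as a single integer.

det is linear in row 0: changing M[0][1] by delta changes det by delta * cofactor(0,1).
Cofactor C_01 = (-1)^(0+1) * minor(0,1) = -6
Entry delta = 2 - 6 = -4
Det delta = -4 * -6 = 24
New det = -26 + 24 = -2

Answer: -2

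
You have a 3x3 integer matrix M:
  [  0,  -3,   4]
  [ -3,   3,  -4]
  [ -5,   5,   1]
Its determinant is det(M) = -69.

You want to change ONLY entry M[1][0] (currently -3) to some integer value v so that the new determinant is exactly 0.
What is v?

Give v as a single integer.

det is linear in entry M[1][0]: det = old_det + (v - -3) * C_10
Cofactor C_10 = 23
Want det = 0: -69 + (v - -3) * 23 = 0
  (v - -3) = 69 / 23 = 3
  v = -3 + (3) = 0

Answer: 0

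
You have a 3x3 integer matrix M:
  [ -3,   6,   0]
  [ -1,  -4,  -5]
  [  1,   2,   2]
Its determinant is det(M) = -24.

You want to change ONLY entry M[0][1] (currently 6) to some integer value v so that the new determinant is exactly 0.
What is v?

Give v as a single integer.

det is linear in entry M[0][1]: det = old_det + (v - 6) * C_01
Cofactor C_01 = -3
Want det = 0: -24 + (v - 6) * -3 = 0
  (v - 6) = 24 / -3 = -8
  v = 6 + (-8) = -2

Answer: -2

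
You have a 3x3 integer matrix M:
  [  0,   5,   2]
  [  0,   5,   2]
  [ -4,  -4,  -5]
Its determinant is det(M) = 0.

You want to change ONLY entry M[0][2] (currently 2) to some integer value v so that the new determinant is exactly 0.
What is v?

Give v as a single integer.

Answer: 2

Derivation:
det is linear in entry M[0][2]: det = old_det + (v - 2) * C_02
Cofactor C_02 = 20
Want det = 0: 0 + (v - 2) * 20 = 0
  (v - 2) = 0 / 20 = 0
  v = 2 + (0) = 2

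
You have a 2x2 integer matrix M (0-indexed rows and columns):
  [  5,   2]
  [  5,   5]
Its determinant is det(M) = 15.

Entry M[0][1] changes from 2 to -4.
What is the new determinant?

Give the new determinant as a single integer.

det is linear in row 0: changing M[0][1] by delta changes det by delta * cofactor(0,1).
Cofactor C_01 = (-1)^(0+1) * minor(0,1) = -5
Entry delta = -4 - 2 = -6
Det delta = -6 * -5 = 30
New det = 15 + 30 = 45

Answer: 45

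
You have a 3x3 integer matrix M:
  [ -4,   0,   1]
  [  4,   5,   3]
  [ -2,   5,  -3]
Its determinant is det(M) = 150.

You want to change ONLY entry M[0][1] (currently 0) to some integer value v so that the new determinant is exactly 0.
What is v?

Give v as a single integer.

det is linear in entry M[0][1]: det = old_det + (v - 0) * C_01
Cofactor C_01 = 6
Want det = 0: 150 + (v - 0) * 6 = 0
  (v - 0) = -150 / 6 = -25
  v = 0 + (-25) = -25

Answer: -25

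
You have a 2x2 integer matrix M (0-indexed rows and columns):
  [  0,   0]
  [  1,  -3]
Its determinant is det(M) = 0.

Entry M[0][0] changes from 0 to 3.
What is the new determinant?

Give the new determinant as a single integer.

Answer: -9

Derivation:
det is linear in row 0: changing M[0][0] by delta changes det by delta * cofactor(0,0).
Cofactor C_00 = (-1)^(0+0) * minor(0,0) = -3
Entry delta = 3 - 0 = 3
Det delta = 3 * -3 = -9
New det = 0 + -9 = -9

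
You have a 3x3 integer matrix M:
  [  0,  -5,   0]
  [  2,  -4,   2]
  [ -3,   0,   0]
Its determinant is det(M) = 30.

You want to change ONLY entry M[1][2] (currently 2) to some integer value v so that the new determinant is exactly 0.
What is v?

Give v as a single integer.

Answer: 0

Derivation:
det is linear in entry M[1][2]: det = old_det + (v - 2) * C_12
Cofactor C_12 = 15
Want det = 0: 30 + (v - 2) * 15 = 0
  (v - 2) = -30 / 15 = -2
  v = 2 + (-2) = 0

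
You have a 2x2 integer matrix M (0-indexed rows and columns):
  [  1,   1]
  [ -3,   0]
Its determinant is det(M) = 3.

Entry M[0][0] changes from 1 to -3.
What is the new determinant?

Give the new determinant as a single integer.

Answer: 3

Derivation:
det is linear in row 0: changing M[0][0] by delta changes det by delta * cofactor(0,0).
Cofactor C_00 = (-1)^(0+0) * minor(0,0) = 0
Entry delta = -3 - 1 = -4
Det delta = -4 * 0 = 0
New det = 3 + 0 = 3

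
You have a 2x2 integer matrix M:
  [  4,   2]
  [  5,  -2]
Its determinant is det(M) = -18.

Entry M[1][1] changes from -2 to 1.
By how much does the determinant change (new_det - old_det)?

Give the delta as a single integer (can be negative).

Answer: 12

Derivation:
Cofactor C_11 = 4
Entry delta = 1 - -2 = 3
Det delta = entry_delta * cofactor = 3 * 4 = 12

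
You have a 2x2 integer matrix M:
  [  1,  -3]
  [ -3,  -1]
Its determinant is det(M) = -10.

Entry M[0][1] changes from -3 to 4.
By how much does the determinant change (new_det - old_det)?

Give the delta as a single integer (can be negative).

Answer: 21

Derivation:
Cofactor C_01 = 3
Entry delta = 4 - -3 = 7
Det delta = entry_delta * cofactor = 7 * 3 = 21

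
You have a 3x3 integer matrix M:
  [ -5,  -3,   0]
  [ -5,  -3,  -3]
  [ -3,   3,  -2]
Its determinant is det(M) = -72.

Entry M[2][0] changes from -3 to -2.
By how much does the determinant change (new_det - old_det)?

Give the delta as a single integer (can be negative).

Cofactor C_20 = 9
Entry delta = -2 - -3 = 1
Det delta = entry_delta * cofactor = 1 * 9 = 9

Answer: 9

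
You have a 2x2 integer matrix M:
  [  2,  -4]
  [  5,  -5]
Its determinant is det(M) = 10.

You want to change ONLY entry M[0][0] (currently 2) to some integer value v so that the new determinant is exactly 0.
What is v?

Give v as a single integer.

Answer: 4

Derivation:
det is linear in entry M[0][0]: det = old_det + (v - 2) * C_00
Cofactor C_00 = -5
Want det = 0: 10 + (v - 2) * -5 = 0
  (v - 2) = -10 / -5 = 2
  v = 2 + (2) = 4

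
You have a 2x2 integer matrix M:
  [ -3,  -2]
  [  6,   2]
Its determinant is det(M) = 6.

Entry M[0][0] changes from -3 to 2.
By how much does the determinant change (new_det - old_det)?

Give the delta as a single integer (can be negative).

Answer: 10

Derivation:
Cofactor C_00 = 2
Entry delta = 2 - -3 = 5
Det delta = entry_delta * cofactor = 5 * 2 = 10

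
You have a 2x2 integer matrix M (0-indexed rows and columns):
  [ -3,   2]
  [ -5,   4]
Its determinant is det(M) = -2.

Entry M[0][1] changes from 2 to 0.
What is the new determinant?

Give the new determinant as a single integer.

det is linear in row 0: changing M[0][1] by delta changes det by delta * cofactor(0,1).
Cofactor C_01 = (-1)^(0+1) * minor(0,1) = 5
Entry delta = 0 - 2 = -2
Det delta = -2 * 5 = -10
New det = -2 + -10 = -12

Answer: -12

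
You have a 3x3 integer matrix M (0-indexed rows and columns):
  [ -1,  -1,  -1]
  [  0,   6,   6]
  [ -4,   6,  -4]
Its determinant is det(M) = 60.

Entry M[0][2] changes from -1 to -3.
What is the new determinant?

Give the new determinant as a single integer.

Answer: 12

Derivation:
det is linear in row 0: changing M[0][2] by delta changes det by delta * cofactor(0,2).
Cofactor C_02 = (-1)^(0+2) * minor(0,2) = 24
Entry delta = -3 - -1 = -2
Det delta = -2 * 24 = -48
New det = 60 + -48 = 12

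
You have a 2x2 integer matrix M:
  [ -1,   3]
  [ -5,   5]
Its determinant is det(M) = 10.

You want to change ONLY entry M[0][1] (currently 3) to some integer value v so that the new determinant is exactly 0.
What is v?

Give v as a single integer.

det is linear in entry M[0][1]: det = old_det + (v - 3) * C_01
Cofactor C_01 = 5
Want det = 0: 10 + (v - 3) * 5 = 0
  (v - 3) = -10 / 5 = -2
  v = 3 + (-2) = 1

Answer: 1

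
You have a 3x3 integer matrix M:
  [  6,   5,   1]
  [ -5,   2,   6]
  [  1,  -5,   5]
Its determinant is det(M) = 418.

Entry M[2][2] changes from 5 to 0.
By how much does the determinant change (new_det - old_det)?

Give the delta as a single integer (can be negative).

Cofactor C_22 = 37
Entry delta = 0 - 5 = -5
Det delta = entry_delta * cofactor = -5 * 37 = -185

Answer: -185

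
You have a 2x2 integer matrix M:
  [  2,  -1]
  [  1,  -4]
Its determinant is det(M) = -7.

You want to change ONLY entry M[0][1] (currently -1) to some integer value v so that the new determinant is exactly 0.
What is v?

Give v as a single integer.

det is linear in entry M[0][1]: det = old_det + (v - -1) * C_01
Cofactor C_01 = -1
Want det = 0: -7 + (v - -1) * -1 = 0
  (v - -1) = 7 / -1 = -7
  v = -1 + (-7) = -8

Answer: -8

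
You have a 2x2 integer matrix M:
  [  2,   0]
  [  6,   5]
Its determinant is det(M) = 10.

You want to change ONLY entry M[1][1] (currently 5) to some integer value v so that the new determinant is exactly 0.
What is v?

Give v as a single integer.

Answer: 0

Derivation:
det is linear in entry M[1][1]: det = old_det + (v - 5) * C_11
Cofactor C_11 = 2
Want det = 0: 10 + (v - 5) * 2 = 0
  (v - 5) = -10 / 2 = -5
  v = 5 + (-5) = 0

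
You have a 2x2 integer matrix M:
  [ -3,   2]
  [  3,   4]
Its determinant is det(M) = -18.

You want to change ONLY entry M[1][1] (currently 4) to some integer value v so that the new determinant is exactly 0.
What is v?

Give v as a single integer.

det is linear in entry M[1][1]: det = old_det + (v - 4) * C_11
Cofactor C_11 = -3
Want det = 0: -18 + (v - 4) * -3 = 0
  (v - 4) = 18 / -3 = -6
  v = 4 + (-6) = -2

Answer: -2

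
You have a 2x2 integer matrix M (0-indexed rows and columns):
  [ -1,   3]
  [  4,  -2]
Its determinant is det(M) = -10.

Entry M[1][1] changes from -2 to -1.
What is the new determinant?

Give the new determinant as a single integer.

det is linear in row 1: changing M[1][1] by delta changes det by delta * cofactor(1,1).
Cofactor C_11 = (-1)^(1+1) * minor(1,1) = -1
Entry delta = -1 - -2 = 1
Det delta = 1 * -1 = -1
New det = -10 + -1 = -11

Answer: -11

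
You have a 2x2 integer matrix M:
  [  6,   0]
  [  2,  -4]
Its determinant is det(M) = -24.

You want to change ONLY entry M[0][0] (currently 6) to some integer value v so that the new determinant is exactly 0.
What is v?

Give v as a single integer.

det is linear in entry M[0][0]: det = old_det + (v - 6) * C_00
Cofactor C_00 = -4
Want det = 0: -24 + (v - 6) * -4 = 0
  (v - 6) = 24 / -4 = -6
  v = 6 + (-6) = 0

Answer: 0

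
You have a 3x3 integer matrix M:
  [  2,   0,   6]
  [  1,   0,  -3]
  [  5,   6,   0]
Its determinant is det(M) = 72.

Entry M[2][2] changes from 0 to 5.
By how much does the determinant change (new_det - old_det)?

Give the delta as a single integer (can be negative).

Cofactor C_22 = 0
Entry delta = 5 - 0 = 5
Det delta = entry_delta * cofactor = 5 * 0 = 0

Answer: 0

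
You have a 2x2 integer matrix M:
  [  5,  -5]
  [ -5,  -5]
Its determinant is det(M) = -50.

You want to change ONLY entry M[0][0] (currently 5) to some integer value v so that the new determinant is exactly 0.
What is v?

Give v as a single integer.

Answer: -5

Derivation:
det is linear in entry M[0][0]: det = old_det + (v - 5) * C_00
Cofactor C_00 = -5
Want det = 0: -50 + (v - 5) * -5 = 0
  (v - 5) = 50 / -5 = -10
  v = 5 + (-10) = -5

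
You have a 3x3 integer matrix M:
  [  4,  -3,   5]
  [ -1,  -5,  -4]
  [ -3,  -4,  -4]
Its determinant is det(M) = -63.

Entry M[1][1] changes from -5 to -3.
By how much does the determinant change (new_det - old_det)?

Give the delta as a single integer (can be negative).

Answer: -2

Derivation:
Cofactor C_11 = -1
Entry delta = -3 - -5 = 2
Det delta = entry_delta * cofactor = 2 * -1 = -2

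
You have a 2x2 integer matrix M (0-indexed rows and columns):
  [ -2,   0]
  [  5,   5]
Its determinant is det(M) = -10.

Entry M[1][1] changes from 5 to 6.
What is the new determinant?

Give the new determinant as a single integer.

det is linear in row 1: changing M[1][1] by delta changes det by delta * cofactor(1,1).
Cofactor C_11 = (-1)^(1+1) * minor(1,1) = -2
Entry delta = 6 - 5 = 1
Det delta = 1 * -2 = -2
New det = -10 + -2 = -12

Answer: -12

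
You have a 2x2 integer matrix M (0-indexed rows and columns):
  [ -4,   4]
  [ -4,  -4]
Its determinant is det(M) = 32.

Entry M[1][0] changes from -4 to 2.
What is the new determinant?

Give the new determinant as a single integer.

Answer: 8

Derivation:
det is linear in row 1: changing M[1][0] by delta changes det by delta * cofactor(1,0).
Cofactor C_10 = (-1)^(1+0) * minor(1,0) = -4
Entry delta = 2 - -4 = 6
Det delta = 6 * -4 = -24
New det = 32 + -24 = 8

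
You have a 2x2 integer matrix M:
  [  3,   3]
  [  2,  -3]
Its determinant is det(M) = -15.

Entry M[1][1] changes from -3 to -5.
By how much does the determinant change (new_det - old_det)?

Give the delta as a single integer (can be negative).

Answer: -6

Derivation:
Cofactor C_11 = 3
Entry delta = -5 - -3 = -2
Det delta = entry_delta * cofactor = -2 * 3 = -6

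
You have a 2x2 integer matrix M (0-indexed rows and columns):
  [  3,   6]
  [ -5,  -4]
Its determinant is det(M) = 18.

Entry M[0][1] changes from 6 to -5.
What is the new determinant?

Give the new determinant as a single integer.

Answer: -37

Derivation:
det is linear in row 0: changing M[0][1] by delta changes det by delta * cofactor(0,1).
Cofactor C_01 = (-1)^(0+1) * minor(0,1) = 5
Entry delta = -5 - 6 = -11
Det delta = -11 * 5 = -55
New det = 18 + -55 = -37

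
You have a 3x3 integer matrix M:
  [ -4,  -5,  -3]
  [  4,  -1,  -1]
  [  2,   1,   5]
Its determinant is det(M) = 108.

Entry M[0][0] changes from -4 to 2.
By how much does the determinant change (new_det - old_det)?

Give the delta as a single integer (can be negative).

Answer: -24

Derivation:
Cofactor C_00 = -4
Entry delta = 2 - -4 = 6
Det delta = entry_delta * cofactor = 6 * -4 = -24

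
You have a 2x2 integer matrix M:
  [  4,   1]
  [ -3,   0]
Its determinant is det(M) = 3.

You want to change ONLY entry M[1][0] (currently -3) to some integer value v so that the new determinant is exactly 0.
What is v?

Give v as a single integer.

det is linear in entry M[1][0]: det = old_det + (v - -3) * C_10
Cofactor C_10 = -1
Want det = 0: 3 + (v - -3) * -1 = 0
  (v - -3) = -3 / -1 = 3
  v = -3 + (3) = 0

Answer: 0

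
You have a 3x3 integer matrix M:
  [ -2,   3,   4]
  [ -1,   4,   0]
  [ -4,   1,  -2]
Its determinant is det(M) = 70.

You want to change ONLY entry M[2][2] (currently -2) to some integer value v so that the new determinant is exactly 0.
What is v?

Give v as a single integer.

det is linear in entry M[2][2]: det = old_det + (v - -2) * C_22
Cofactor C_22 = -5
Want det = 0: 70 + (v - -2) * -5 = 0
  (v - -2) = -70 / -5 = 14
  v = -2 + (14) = 12

Answer: 12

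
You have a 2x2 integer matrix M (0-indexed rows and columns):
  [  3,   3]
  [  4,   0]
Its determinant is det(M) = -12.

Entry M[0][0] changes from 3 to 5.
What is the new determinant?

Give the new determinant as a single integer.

Answer: -12

Derivation:
det is linear in row 0: changing M[0][0] by delta changes det by delta * cofactor(0,0).
Cofactor C_00 = (-1)^(0+0) * minor(0,0) = 0
Entry delta = 5 - 3 = 2
Det delta = 2 * 0 = 0
New det = -12 + 0 = -12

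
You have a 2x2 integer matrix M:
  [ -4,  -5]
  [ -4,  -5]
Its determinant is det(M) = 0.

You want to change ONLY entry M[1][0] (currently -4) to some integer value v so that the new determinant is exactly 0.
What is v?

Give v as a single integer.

det is linear in entry M[1][0]: det = old_det + (v - -4) * C_10
Cofactor C_10 = 5
Want det = 0: 0 + (v - -4) * 5 = 0
  (v - -4) = 0 / 5 = 0
  v = -4 + (0) = -4

Answer: -4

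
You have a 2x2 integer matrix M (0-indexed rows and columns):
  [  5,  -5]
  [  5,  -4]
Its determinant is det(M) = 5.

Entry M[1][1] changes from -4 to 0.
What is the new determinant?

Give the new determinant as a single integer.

Answer: 25

Derivation:
det is linear in row 1: changing M[1][1] by delta changes det by delta * cofactor(1,1).
Cofactor C_11 = (-1)^(1+1) * minor(1,1) = 5
Entry delta = 0 - -4 = 4
Det delta = 4 * 5 = 20
New det = 5 + 20 = 25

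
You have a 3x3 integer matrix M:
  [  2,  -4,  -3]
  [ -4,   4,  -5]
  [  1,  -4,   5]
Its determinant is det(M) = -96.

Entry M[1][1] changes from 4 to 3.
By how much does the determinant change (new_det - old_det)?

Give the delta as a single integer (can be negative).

Cofactor C_11 = 13
Entry delta = 3 - 4 = -1
Det delta = entry_delta * cofactor = -1 * 13 = -13

Answer: -13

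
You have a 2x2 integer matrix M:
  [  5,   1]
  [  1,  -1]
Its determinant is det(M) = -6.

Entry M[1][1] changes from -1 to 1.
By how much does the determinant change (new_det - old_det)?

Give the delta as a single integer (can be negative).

Cofactor C_11 = 5
Entry delta = 1 - -1 = 2
Det delta = entry_delta * cofactor = 2 * 5 = 10

Answer: 10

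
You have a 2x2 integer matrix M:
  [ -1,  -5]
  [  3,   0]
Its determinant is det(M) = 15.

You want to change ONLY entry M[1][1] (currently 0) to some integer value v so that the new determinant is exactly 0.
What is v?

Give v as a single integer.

Answer: 15

Derivation:
det is linear in entry M[1][1]: det = old_det + (v - 0) * C_11
Cofactor C_11 = -1
Want det = 0: 15 + (v - 0) * -1 = 0
  (v - 0) = -15 / -1 = 15
  v = 0 + (15) = 15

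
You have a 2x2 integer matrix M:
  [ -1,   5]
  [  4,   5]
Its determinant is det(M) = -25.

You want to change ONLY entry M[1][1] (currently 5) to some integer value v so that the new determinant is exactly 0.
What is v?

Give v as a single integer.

det is linear in entry M[1][1]: det = old_det + (v - 5) * C_11
Cofactor C_11 = -1
Want det = 0: -25 + (v - 5) * -1 = 0
  (v - 5) = 25 / -1 = -25
  v = 5 + (-25) = -20

Answer: -20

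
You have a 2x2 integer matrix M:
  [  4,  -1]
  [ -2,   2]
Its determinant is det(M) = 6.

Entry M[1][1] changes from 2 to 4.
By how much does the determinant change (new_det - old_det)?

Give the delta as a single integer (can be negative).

Cofactor C_11 = 4
Entry delta = 4 - 2 = 2
Det delta = entry_delta * cofactor = 2 * 4 = 8

Answer: 8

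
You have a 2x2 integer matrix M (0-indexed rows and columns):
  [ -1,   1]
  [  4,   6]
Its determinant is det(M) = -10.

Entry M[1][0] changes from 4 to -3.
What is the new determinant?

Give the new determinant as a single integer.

Answer: -3

Derivation:
det is linear in row 1: changing M[1][0] by delta changes det by delta * cofactor(1,0).
Cofactor C_10 = (-1)^(1+0) * minor(1,0) = -1
Entry delta = -3 - 4 = -7
Det delta = -7 * -1 = 7
New det = -10 + 7 = -3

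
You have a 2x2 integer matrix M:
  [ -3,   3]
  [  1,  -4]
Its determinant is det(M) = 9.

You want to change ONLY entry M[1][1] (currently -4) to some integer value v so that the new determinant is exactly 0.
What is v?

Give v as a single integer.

det is linear in entry M[1][1]: det = old_det + (v - -4) * C_11
Cofactor C_11 = -3
Want det = 0: 9 + (v - -4) * -3 = 0
  (v - -4) = -9 / -3 = 3
  v = -4 + (3) = -1

Answer: -1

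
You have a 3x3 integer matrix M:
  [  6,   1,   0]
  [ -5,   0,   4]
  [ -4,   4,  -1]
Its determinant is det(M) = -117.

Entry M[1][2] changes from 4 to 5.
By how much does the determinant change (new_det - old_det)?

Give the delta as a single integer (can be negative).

Answer: -28

Derivation:
Cofactor C_12 = -28
Entry delta = 5 - 4 = 1
Det delta = entry_delta * cofactor = 1 * -28 = -28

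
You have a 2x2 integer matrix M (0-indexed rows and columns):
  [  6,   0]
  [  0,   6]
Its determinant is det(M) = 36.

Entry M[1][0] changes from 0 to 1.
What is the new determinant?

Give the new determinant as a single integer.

det is linear in row 1: changing M[1][0] by delta changes det by delta * cofactor(1,0).
Cofactor C_10 = (-1)^(1+0) * minor(1,0) = 0
Entry delta = 1 - 0 = 1
Det delta = 1 * 0 = 0
New det = 36 + 0 = 36

Answer: 36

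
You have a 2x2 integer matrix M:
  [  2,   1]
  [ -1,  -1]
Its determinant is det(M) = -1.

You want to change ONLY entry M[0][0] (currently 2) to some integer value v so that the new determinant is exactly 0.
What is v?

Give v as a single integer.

det is linear in entry M[0][0]: det = old_det + (v - 2) * C_00
Cofactor C_00 = -1
Want det = 0: -1 + (v - 2) * -1 = 0
  (v - 2) = 1 / -1 = -1
  v = 2 + (-1) = 1

Answer: 1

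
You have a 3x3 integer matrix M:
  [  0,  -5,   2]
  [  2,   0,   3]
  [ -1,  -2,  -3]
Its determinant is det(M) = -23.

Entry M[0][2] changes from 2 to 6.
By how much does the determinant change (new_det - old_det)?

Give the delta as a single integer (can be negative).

Cofactor C_02 = -4
Entry delta = 6 - 2 = 4
Det delta = entry_delta * cofactor = 4 * -4 = -16

Answer: -16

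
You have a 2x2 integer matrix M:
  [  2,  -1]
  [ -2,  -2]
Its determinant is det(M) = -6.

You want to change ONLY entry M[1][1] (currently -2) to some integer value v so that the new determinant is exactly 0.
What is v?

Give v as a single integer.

Answer: 1

Derivation:
det is linear in entry M[1][1]: det = old_det + (v - -2) * C_11
Cofactor C_11 = 2
Want det = 0: -6 + (v - -2) * 2 = 0
  (v - -2) = 6 / 2 = 3
  v = -2 + (3) = 1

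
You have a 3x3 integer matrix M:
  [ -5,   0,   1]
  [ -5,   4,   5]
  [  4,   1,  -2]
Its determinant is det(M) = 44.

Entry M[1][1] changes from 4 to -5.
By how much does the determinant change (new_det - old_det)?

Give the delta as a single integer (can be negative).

Cofactor C_11 = 6
Entry delta = -5 - 4 = -9
Det delta = entry_delta * cofactor = -9 * 6 = -54

Answer: -54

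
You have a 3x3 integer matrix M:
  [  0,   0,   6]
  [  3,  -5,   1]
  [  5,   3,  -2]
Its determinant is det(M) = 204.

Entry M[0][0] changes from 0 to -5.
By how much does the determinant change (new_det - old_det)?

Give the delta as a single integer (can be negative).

Answer: -35

Derivation:
Cofactor C_00 = 7
Entry delta = -5 - 0 = -5
Det delta = entry_delta * cofactor = -5 * 7 = -35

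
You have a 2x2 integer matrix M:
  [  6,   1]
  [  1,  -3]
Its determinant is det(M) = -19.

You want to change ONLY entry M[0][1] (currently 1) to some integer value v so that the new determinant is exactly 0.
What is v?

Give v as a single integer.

det is linear in entry M[0][1]: det = old_det + (v - 1) * C_01
Cofactor C_01 = -1
Want det = 0: -19 + (v - 1) * -1 = 0
  (v - 1) = 19 / -1 = -19
  v = 1 + (-19) = -18

Answer: -18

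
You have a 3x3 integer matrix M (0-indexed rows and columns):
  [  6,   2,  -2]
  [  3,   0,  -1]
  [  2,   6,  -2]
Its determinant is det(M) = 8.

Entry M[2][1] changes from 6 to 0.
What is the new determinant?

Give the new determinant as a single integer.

Answer: 8

Derivation:
det is linear in row 2: changing M[2][1] by delta changes det by delta * cofactor(2,1).
Cofactor C_21 = (-1)^(2+1) * minor(2,1) = 0
Entry delta = 0 - 6 = -6
Det delta = -6 * 0 = 0
New det = 8 + 0 = 8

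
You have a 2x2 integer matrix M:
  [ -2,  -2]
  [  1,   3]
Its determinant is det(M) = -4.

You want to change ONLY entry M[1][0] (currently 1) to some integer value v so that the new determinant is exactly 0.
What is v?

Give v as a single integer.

Answer: 3

Derivation:
det is linear in entry M[1][0]: det = old_det + (v - 1) * C_10
Cofactor C_10 = 2
Want det = 0: -4 + (v - 1) * 2 = 0
  (v - 1) = 4 / 2 = 2
  v = 1 + (2) = 3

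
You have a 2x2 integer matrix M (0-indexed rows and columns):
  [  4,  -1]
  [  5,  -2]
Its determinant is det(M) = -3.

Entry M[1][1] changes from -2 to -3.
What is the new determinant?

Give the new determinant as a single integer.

Answer: -7

Derivation:
det is linear in row 1: changing M[1][1] by delta changes det by delta * cofactor(1,1).
Cofactor C_11 = (-1)^(1+1) * minor(1,1) = 4
Entry delta = -3 - -2 = -1
Det delta = -1 * 4 = -4
New det = -3 + -4 = -7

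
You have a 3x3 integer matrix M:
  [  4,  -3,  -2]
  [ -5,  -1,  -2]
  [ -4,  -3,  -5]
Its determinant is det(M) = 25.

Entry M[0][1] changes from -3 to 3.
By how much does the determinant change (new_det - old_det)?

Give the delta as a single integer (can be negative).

Cofactor C_01 = -17
Entry delta = 3 - -3 = 6
Det delta = entry_delta * cofactor = 6 * -17 = -102

Answer: -102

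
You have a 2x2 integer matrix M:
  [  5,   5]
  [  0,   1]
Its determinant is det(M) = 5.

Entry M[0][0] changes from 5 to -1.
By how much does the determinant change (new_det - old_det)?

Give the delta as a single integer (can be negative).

Cofactor C_00 = 1
Entry delta = -1 - 5 = -6
Det delta = entry_delta * cofactor = -6 * 1 = -6

Answer: -6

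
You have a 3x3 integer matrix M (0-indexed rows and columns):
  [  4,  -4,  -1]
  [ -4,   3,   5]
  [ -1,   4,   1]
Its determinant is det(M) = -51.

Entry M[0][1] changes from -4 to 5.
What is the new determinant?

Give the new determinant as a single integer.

Answer: -60

Derivation:
det is linear in row 0: changing M[0][1] by delta changes det by delta * cofactor(0,1).
Cofactor C_01 = (-1)^(0+1) * minor(0,1) = -1
Entry delta = 5 - -4 = 9
Det delta = 9 * -1 = -9
New det = -51 + -9 = -60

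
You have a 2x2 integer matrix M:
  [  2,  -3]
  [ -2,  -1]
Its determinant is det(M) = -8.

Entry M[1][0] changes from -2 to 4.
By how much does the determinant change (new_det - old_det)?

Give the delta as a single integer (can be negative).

Answer: 18

Derivation:
Cofactor C_10 = 3
Entry delta = 4 - -2 = 6
Det delta = entry_delta * cofactor = 6 * 3 = 18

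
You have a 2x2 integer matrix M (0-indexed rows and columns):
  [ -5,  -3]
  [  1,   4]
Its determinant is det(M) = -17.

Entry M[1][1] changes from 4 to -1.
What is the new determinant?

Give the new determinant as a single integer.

det is linear in row 1: changing M[1][1] by delta changes det by delta * cofactor(1,1).
Cofactor C_11 = (-1)^(1+1) * minor(1,1) = -5
Entry delta = -1 - 4 = -5
Det delta = -5 * -5 = 25
New det = -17 + 25 = 8

Answer: 8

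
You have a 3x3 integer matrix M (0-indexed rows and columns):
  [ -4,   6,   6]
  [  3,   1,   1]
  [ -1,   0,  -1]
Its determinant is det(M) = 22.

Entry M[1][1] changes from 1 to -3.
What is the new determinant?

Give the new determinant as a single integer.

Answer: -18

Derivation:
det is linear in row 1: changing M[1][1] by delta changes det by delta * cofactor(1,1).
Cofactor C_11 = (-1)^(1+1) * minor(1,1) = 10
Entry delta = -3 - 1 = -4
Det delta = -4 * 10 = -40
New det = 22 + -40 = -18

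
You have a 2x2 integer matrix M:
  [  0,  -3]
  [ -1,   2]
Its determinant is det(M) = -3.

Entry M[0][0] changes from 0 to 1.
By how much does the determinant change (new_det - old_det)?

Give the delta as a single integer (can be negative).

Cofactor C_00 = 2
Entry delta = 1 - 0 = 1
Det delta = entry_delta * cofactor = 1 * 2 = 2

Answer: 2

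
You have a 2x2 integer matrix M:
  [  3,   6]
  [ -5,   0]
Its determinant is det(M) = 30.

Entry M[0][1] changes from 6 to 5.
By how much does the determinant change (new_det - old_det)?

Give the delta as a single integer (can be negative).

Answer: -5

Derivation:
Cofactor C_01 = 5
Entry delta = 5 - 6 = -1
Det delta = entry_delta * cofactor = -1 * 5 = -5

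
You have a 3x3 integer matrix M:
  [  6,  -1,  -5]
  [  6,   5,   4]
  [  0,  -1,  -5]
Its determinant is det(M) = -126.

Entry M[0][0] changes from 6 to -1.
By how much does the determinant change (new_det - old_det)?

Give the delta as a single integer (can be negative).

Answer: 147

Derivation:
Cofactor C_00 = -21
Entry delta = -1 - 6 = -7
Det delta = entry_delta * cofactor = -7 * -21 = 147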